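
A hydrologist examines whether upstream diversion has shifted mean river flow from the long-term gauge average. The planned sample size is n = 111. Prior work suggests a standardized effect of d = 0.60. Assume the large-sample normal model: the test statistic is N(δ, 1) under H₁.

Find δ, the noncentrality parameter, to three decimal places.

δ ≈ 6.321

The noncentrality parameter scales effect size by the design's sample-size factor: δ = d·√n = 0.60 × √111 = 6.3214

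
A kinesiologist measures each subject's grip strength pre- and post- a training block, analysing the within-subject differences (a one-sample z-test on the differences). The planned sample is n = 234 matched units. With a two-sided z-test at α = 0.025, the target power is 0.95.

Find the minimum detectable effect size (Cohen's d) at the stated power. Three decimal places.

d ≈ 0.254

Required noncentrality: δ = z_{0.0125} + z_{0.05} = 2.241 + 1.645 = 3.886.
(Lower-tail contribution to power is negligible for δ > 0.)
δ = d·√n ⇒ d = δ/√n = 3.886/√234 = 0.2541.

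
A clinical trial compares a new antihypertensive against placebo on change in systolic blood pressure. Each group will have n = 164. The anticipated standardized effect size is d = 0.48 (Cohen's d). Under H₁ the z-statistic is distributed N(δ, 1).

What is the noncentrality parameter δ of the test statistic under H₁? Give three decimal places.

δ = d·√(n/2) = 0.48 × √(164/2) = 4.3466

δ ≈ 4.347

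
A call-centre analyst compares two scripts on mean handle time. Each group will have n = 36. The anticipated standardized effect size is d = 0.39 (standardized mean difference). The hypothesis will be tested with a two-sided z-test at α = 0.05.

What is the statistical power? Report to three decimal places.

Power ≈ 0.380

Noncentrality parameter: δ = d·√(n/2) = 0.39 × √(36/2) = 1.6546
Two-sided α = 0.05 → critical value z_{0.025} = 1.960.
Power = Φ(δ − 1.960) + Φ(−δ − 1.960) = Φ(-0.305) + Φ(-3.615) = 0.3801 + 0.0002 = 0.3802.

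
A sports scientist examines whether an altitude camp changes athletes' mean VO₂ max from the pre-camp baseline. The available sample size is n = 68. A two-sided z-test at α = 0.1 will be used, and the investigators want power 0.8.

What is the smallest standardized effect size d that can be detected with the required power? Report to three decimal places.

d ≈ 0.302

Need Φ(δ − 1.645) = 0.8, so δ = 1.645 + 0.842 = 2.486.
(The second rejection-region term Φ(−δ − z_{α/2}) is negligible and dropped.)
δ = d·√n ⇒ d = δ/√n = 2.486/√68 = 0.3015.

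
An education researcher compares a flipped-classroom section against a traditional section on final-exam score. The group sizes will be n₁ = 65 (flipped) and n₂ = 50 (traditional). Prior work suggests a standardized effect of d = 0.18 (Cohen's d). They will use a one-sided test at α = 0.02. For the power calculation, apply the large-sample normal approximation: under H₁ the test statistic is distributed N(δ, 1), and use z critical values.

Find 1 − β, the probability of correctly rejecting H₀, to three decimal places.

Power ≈ 0.136

Noncentrality parameter: δ = d / √(1/n₁ + 1/n₂) = 0.18 / √(1/65 + 1/50) = 0.9569
Critical value for a one-sided test at α = 0.02: z_α = 2.054.
Power = Φ(δ − 2.054) = Φ(-1.097) = 0.1364.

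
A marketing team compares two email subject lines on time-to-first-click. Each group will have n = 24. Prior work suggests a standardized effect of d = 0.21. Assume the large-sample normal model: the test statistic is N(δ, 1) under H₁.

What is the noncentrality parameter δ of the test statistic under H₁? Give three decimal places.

δ ≈ 0.727

δ = d·√(n/2) = 0.21 × √(24/2) = 0.7275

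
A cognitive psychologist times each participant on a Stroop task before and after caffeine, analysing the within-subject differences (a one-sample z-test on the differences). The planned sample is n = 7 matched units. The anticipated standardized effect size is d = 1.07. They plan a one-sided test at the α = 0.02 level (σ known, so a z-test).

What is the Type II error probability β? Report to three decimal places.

β ≈ 0.219

Noncentrality parameter: δ = d·√n = 1.07 × √7 = 2.8310
One-sided α = 0.02 → critical value z_{0.02} = 2.054.
Power = Φ(δ − 2.054) = Φ(0.777) = 0.7815.
Type II error: β = 1 − power = 1 − 0.7815 = 0.2185.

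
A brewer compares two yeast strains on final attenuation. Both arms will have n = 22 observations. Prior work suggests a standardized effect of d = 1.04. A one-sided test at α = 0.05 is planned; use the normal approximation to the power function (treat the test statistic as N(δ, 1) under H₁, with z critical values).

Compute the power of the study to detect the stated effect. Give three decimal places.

Noncentrality parameter: λ = d·√(n/2) = 1.04 × √(22/2) = 3.4493
One-sided α = 0.05 → critical value z_{0.05} = 1.645.
Power = P(Z > 1.645 − λ) = Φ(1.804) = 0.9644.

Power ≈ 0.964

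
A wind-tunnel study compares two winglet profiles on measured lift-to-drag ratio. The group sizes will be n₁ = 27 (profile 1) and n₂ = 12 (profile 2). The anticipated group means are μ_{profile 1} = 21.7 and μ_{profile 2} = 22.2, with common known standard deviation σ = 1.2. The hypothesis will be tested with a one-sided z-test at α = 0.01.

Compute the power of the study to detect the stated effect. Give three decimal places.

Standardized effect: d = |μ_{profile 1} − μ_{profile 2}| / σ = |21.7 − 22.2| / 1.2 = 0.4167
Noncentrality parameter: δ = d / √(1/n₁ + 1/n₂) = 0.4167 / √(1/27 + 1/12) = 1.2010
Critical value for a one-sided test at α = 0.01: z_α = 2.326.
Power = P(Z > 2.326 − δ) = Φ(-1.125) = 0.1302.

Power ≈ 0.130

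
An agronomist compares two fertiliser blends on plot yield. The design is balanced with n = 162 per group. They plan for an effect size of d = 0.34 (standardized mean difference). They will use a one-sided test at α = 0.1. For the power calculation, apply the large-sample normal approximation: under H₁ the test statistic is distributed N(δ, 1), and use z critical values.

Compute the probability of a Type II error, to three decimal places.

β ≈ 0.038

Noncentrality parameter: δ = d·√(n/2) = 0.34 × √(162/2) = 3.0600
One-sided α = 0.1 → critical value z_{0.1} = 1.282.
Power = Φ(δ − 1.282) = Φ(1.778) = 0.9623.
Type II error: β = 1 − power = 1 − 0.9623 = 0.0377.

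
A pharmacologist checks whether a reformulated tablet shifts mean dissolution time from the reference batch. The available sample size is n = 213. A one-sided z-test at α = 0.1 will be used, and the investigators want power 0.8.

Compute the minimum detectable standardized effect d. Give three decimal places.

d ≈ 0.145

Need Φ(δ − 1.282) = 0.8, so δ = 1.282 + 0.842 = 2.123.
δ = d·√n ⇒ d = δ/√n = 2.123/√213 = 0.1455.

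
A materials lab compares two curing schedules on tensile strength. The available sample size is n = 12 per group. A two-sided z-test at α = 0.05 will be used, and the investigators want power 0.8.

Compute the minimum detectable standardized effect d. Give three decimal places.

d ≈ 1.144

Required noncentrality: δ = z_{0.025} + z_{0.20} = 1.960 + 0.842 = 2.802.
(The second rejection-region term Φ(−δ − z_{α/2}) is negligible and dropped.)
δ = d·√(n/2) ⇒ d = δ/√(n/2) = 2.802/√(12/2) = 1.1437.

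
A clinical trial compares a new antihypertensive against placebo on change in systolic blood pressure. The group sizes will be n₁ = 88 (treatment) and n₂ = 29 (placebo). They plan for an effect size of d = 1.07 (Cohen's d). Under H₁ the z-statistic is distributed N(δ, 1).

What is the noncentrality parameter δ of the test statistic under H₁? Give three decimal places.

δ ≈ 4.997

δ = d / √(1/n₁ + 1/n₂) = 1.07 / √(1/88 + 1/29) = 4.9973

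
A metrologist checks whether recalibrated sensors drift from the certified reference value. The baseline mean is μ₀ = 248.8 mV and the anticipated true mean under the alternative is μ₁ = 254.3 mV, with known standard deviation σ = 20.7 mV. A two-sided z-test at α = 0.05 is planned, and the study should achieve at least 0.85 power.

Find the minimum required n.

n = 128

Standardized effect: d = |μ₁ − μ₀| / σ = |254.3 − 248.8| / 20.7 = 0.2657
For power 0.85 need Φ(δ − z_{0.025}) = 0.85, so δ = z_{0.025} + z_{0.15} = 1.960 + 1.036 = 2.996.
(Ignoring the negligible lower-tail rejection probability gives the usual closed-form inversion.)
δ = d·√n ⇒ n = (δ/d)² = (2.996 / 0.2657)² = 127.18.
Rounding up, n = 128.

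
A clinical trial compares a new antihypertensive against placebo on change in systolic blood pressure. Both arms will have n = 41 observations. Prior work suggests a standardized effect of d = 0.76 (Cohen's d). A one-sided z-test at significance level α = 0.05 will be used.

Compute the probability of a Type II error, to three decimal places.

Noncentrality parameter: δ = d·√(n/2) = 0.76 × √(41/2) = 3.4410
One-sided α = 0.05 → critical value z_{0.05} = 1.645.
Power = P(Z > 1.645 − δ) = Φ(1.796) = 0.9638.
Type II error: β = 1 − power = 1 − 0.9638 = 0.0362.

β ≈ 0.036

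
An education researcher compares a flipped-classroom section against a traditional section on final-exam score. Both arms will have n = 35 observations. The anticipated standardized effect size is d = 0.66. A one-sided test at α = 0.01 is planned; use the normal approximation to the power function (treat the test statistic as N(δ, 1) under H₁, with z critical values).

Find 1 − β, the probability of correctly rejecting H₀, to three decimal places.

Noncentrality parameter: δ = d·√(n/2) = 0.66 × √(35/2) = 2.7610
One-sided α = 0.01 → critical value z_{0.01} = 2.326.
Power = P(Z > 2.326 − δ) = Φ(0.435) = 0.6681.

Power ≈ 0.668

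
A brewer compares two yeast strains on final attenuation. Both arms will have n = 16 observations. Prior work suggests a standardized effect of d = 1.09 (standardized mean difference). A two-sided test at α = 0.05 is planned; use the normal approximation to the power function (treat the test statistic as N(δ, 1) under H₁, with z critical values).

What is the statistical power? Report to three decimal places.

Noncentrality parameter: δ = d·√(n/2) = 1.09 × √(16/2) = 3.0830
Critical value for a two-sided test at α = 0.05: z_{α/2} = 1.960.
Power = Φ(δ − 1.960) + Φ(−δ − 1.960) = Φ(1.123) + Φ(-5.043) = 0.8693 + 0.0000 = 0.8693.

Power ≈ 0.869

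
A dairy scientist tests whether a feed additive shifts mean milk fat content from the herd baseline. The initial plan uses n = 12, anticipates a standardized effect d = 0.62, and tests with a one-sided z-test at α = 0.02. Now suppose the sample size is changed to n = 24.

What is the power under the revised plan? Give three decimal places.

Power ≈ 0.837

With n = 24: δ = d·√n = 0.62 × √24 = 3.0374. Critical value z_{0.02} = 2.054.
Revised power = P(Z > 2.054 − δ) = Φ(0.984) = 0.8373.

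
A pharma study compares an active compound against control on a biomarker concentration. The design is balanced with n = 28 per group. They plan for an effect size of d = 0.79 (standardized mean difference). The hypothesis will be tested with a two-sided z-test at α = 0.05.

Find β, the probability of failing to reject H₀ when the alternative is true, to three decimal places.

Noncentrality parameter: δ = d·√(n/2) = 0.79 × √(28/2) = 2.9559
Two-sided α = 0.05 → critical value z_{0.025} = 1.960.
Power = Φ(δ − 1.960) + Φ(−δ − 1.960) = Φ(0.996) + Φ(-4.916) = 0.8404 + 0.0000 = 0.8404.
Type II error: β = 1 − power = 1 − 0.8404 = 0.1596.

β ≈ 0.160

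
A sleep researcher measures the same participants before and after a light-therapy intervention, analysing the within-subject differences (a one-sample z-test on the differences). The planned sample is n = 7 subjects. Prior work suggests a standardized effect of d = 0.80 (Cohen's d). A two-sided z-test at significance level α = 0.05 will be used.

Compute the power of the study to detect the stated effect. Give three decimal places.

Noncentrality parameter: λ = d·√n = 0.80 × √7 = 2.1166
Critical value for a two-sided test at α = 0.05: z_{α/2} = 1.960.
Power = Φ(λ − 1.960) + Φ(−λ − 1.960) = Φ(0.157) + Φ(-4.077) = 0.5622 + 0.0000 = 0.5623.

Power ≈ 0.562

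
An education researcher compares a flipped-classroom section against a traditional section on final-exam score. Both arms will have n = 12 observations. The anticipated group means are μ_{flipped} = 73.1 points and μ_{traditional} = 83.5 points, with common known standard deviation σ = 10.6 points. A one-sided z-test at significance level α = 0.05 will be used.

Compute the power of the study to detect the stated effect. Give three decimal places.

Power ≈ 0.776

Standardized effect: d = |μ_{flipped} − μ_{traditional}| / σ = |73.1 − 83.5| / 10.6 = 0.9811
Noncentrality parameter: δ = d·√(n/2) = 0.9811 × √(12/2) = 2.4033
Critical value for a one-sided test at α = 0.05: z_α = 1.645.
Power = Φ(δ − 1.645) = Φ(0.758) = 0.7759.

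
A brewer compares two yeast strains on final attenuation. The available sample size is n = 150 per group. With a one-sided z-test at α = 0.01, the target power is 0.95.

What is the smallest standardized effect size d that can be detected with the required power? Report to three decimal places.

d ≈ 0.459

Need Φ(δ − 2.326) = 0.95, so δ = 2.326 + 1.645 = 3.971.
δ = d·√(n/2) ⇒ d = δ/√(n/2) = 3.971/√(150/2) = 0.4586.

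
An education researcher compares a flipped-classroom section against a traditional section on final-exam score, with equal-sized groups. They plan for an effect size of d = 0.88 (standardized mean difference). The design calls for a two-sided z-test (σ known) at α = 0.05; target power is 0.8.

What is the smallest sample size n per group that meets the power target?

Set Φ(δ − 1.960) = 0.8; then δ − 1.960 = Φ⁻¹(0.8) = 0.842, giving δ = 2.802.
(Ignoring the negligible lower-tail rejection probability gives the usual closed-form inversion.)
δ = d·√(n/2) ⇒ n = 2(δ/d)² = 2 × (2.802 / 0.88)² = 20.27.
Rounding up, n = 21 per group.

n = 21 per group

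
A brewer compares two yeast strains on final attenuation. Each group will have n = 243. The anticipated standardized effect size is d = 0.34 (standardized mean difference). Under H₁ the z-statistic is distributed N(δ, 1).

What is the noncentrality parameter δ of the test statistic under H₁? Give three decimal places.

δ ≈ 3.748

δ = d·√(n/2) = 0.34 × √(243/2) = 3.7477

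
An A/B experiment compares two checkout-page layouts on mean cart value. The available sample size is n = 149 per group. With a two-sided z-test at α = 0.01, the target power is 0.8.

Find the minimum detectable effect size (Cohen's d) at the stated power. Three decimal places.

d ≈ 0.396

Required noncentrality: δ = z_{0.005} + z_{0.20} = 2.576 + 0.842 = 3.417.
(Lower-tail contribution to power is negligible for δ > 0.)
δ = d·√(n/2) ⇒ d = δ/√(n/2) = 3.417/√(149/2) = 0.3959.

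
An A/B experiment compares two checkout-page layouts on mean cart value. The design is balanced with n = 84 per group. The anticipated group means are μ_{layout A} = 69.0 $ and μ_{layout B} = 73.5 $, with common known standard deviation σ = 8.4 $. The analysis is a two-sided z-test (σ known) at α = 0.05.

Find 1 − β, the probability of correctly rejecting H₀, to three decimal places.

Power ≈ 0.935

Standardized effect: d = |μ_{layout A} − μ_{layout B}| / σ = |69.0 − 73.5| / 8.4 = 0.5357
Noncentrality parameter: δ = d·√(n/2) = 0.5357 × √(84/2) = 3.4718
Two-sided α = 0.05 → critical value z_{0.025} = 1.960.
Power = Φ(δ − 1.960) + Φ(−δ − 1.960) = Φ(1.512) + Φ(-5.432) = 0.9347 + 0.0000 = 0.9347.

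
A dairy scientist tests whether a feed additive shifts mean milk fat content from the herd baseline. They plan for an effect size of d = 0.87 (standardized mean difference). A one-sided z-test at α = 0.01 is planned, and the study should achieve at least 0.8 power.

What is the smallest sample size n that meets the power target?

Set Φ(δ − 2.326) = 0.8; then δ − 2.326 = Φ⁻¹(0.8) = 0.842, giving δ = 3.168.
δ = d·√n ⇒ n = (δ/d)² = (3.168 / 0.87)² = 13.26.
Round up to the next whole unit.

n = 14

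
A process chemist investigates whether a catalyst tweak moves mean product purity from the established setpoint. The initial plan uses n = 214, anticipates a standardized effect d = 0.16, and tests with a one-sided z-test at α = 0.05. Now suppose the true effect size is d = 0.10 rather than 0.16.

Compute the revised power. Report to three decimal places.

With d = 0.10: δ = d·√n = 0.10 × √214 = 1.4629. Critical value z_{0.05} = 1.645.
Revised power = Φ(δ − 1.645) = Φ(-0.182) = 0.4278.

Power ≈ 0.428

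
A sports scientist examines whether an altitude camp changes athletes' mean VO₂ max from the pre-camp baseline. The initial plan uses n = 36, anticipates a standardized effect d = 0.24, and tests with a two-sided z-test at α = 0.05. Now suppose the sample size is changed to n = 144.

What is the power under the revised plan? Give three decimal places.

With n = 144: δ = d·√n = 0.24 × √144 = 2.8800. Critical value z_{0.025} = 1.960.
Revised power = Φ(δ − 1.960) + Φ(−δ − 1.960) = Φ(0.920) + Φ(-4.840) = 0.8212 + 0.0000 = 0.8212.

Power ≈ 0.821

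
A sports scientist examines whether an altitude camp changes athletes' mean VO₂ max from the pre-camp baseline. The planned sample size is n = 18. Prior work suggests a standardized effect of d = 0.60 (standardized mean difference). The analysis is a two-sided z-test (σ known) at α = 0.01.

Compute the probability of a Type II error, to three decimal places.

Noncentrality parameter: δ = d·√n = 0.60 × √18 = 2.5456
Two-sided α = 0.01 → critical value z_{0.005} = 2.576.
Power = Φ(δ − 2.576) + Φ(−δ − 2.576) = Φ(-0.030) + Φ(-5.121) = 0.4879 + 0.0000 = 0.4879.
Type II error: β = 1 − power = 1 − 0.4879 = 0.5121.

β ≈ 0.512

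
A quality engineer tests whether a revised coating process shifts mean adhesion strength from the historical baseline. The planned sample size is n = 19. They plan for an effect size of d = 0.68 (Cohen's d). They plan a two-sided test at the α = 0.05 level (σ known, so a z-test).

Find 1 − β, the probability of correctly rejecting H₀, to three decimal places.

Noncentrality parameter: δ = d·√n = 0.68 × √19 = 2.9641
Critical value for a two-sided test at α = 0.05: z_{α/2} = 1.960.
Power = Φ(δ − 1.960) + Φ(−δ − 1.960) = Φ(1.004) + Φ(-4.924) = 0.8423 + 0.0000 = 0.8423.

Power ≈ 0.842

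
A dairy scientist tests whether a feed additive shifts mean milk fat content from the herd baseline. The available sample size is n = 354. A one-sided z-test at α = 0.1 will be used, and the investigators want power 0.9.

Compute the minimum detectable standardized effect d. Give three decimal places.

d ≈ 0.136

Required noncentrality: δ = z_{0.1} + z_{0.10} = 1.282 + 1.282 = 2.563.
δ = d·√n ⇒ d = δ/√n = 2.563/√354 = 0.1362.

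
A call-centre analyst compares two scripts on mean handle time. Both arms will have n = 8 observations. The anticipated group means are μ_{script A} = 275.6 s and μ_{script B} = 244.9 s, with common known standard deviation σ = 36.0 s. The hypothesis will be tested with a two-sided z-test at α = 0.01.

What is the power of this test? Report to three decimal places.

Power ≈ 0.192

Standardized effect: d = |μ_{script A} − μ_{script B}| / σ = |275.6 − 244.9| / 36.0 = 0.8528
Noncentrality parameter: δ = d·√(n/2) = 0.8528 × √(8/2) = 1.7056
Critical value for a two-sided test at α = 0.01: z_{α/2} = 2.576.
Power = Φ(δ − 2.576) + Φ(−δ − 2.576) = Φ(-0.870) + Φ(-4.281) = 0.1921 + 0.0000 = 0.1921.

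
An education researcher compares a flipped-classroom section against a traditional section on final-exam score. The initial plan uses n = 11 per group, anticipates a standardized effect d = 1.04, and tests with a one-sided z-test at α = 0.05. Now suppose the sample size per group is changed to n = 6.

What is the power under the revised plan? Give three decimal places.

Power ≈ 0.562

With n = 6 per group: δ = d·√(n/2) = 1.04 × √(6/2) = 1.8013. Critical value z_{0.05} = 1.645.
Revised power = Φ(δ − 1.645) = Φ(0.156) = 0.5622.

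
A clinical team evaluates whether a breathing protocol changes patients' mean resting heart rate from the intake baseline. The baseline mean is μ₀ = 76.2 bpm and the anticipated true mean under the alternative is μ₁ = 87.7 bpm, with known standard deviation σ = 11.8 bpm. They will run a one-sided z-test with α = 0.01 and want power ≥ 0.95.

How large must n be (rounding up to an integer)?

n = 17

Standardized effect: d = |μ₁ − μ₀| / σ = |87.7 − 76.2| / 11.8 = 0.9746
For power 0.95 need Φ(δ − z_{0.01}) = 0.95, so δ = z_{0.01} + z_{0.05} = 2.326 + 1.645 = 3.971.
δ = d·√n ⇒ n = (δ/d)² = (3.971 / 0.9746)² = 16.60.
Round up to the next whole unit.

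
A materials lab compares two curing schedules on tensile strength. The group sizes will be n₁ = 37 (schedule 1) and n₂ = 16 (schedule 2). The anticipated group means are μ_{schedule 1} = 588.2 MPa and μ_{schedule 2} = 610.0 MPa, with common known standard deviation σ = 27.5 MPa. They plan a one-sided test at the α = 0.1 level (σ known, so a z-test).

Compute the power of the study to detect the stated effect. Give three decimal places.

Power ≈ 0.914

Standardized effect: d = |μ_{schedule 1} − μ_{schedule 2}| / σ = |588.2 − 610.0| / 27.5 = 0.7927
Noncentrality parameter: δ = d / √(1/n₁ + 1/n₂) = 0.7927 / √(1/37 + 1/16) = 2.6494
One-sided α = 0.1 → critical value z_{0.1} = 1.282.
Power = P(Z > 1.282 − δ) = Φ(1.368) = 0.9143.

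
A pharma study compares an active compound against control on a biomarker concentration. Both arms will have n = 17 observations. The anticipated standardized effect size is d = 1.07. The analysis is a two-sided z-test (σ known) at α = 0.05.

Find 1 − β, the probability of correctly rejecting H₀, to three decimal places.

Power ≈ 0.877

Noncentrality parameter: δ = d·√(n/2) = 1.07 × √(17/2) = 3.1196
Critical value for a two-sided test at α = 0.05: z_{α/2} = 1.960.
Power = Φ(δ − 1.960) + Φ(−δ − 1.960) = Φ(1.160) + Φ(-5.080) = 0.8769 + 0.0000 = 0.8769.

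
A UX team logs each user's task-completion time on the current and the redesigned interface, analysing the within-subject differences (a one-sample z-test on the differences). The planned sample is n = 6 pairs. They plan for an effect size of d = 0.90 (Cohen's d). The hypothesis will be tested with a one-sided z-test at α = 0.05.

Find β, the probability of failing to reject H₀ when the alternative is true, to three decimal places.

Noncentrality parameter: δ = d·√n = 0.90 × √6 = 2.2045
One-sided α = 0.05 → critical value z_{0.05} = 1.645.
Power = P(Z > 1.645 − δ) = Φ(0.560) = 0.7122.
Type II error: β = 1 − power = 1 − 0.7122 = 0.2878.

β ≈ 0.288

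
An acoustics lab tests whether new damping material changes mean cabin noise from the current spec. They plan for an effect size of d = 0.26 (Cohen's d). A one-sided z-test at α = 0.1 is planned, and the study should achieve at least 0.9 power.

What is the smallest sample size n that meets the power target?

n = 98

For power 0.9 need Φ(δ − z_{0.1}) = 0.9, so δ = z_{0.1} + z_{0.10} = 1.282 + 1.282 = 2.563.
δ = d·√n ⇒ n = (δ/d)² = (2.563 / 0.26)² = 97.18.
Rounding up, n = 98.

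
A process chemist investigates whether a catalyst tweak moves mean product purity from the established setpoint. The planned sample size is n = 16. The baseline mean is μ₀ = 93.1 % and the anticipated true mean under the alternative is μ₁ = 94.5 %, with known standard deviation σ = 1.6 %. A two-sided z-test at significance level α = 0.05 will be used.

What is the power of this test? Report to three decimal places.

Power ≈ 0.938

Standardized effect: d = |μ₁ − μ₀| / σ = |94.5 − 93.1| / 1.6 = 0.8750
Noncentrality parameter: δ = d·√n = 0.8750 × √16 = 3.5000
Critical value for a two-sided test at α = 0.05: z_{α/2} = 1.960.
Power = Φ(δ − 1.960) + Φ(−δ − 1.960) = Φ(1.540) + Φ(-5.460) = 0.9382 + 0.0000 = 0.9382.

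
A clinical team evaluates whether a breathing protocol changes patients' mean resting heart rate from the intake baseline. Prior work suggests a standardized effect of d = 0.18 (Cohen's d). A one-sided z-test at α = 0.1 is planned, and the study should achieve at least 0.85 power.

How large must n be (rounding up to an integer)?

Set Φ(δ − 1.282) = 0.85; then δ − 1.282 = Φ⁻¹(0.85) = 1.036, giving δ = 2.318.
δ = d·√n ⇒ n = (δ/d)² = (2.318 / 0.18)² = 165.84.
Rounding up, n = 166.

n = 166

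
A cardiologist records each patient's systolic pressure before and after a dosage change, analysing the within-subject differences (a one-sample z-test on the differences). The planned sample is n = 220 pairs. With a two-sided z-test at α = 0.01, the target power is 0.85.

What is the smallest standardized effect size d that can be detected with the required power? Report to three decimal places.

Required noncentrality: δ = z_{0.005} + z_{0.15} = 2.576 + 1.036 = 3.612.
(Lower-tail contribution to power is negligible for δ > 0.)
δ = d·√n ⇒ d = δ/√n = 3.612/√220 = 0.2435.

d ≈ 0.244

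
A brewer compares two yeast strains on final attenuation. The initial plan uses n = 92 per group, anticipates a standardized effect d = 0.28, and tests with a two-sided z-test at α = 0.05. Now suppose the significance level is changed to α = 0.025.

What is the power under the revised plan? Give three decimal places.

δ = d·√(n/2) = 0.28 × √(92/2) = 1.8991 (unchanged). New critical value: z_{0.0125} = 2.241.
Revised power = Φ(δ − 2.241) + Φ(−δ − 2.241) = Φ(-0.342) + Φ(-4.140) = 0.3660 + 0.0000 = 0.3661.

Power ≈ 0.366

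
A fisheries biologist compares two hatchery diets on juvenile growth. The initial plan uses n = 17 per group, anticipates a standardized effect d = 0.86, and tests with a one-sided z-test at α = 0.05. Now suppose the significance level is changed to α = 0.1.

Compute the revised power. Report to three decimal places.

Power ≈ 0.890

δ = d·√(n/2) = 0.86 × √(17/2) = 2.5073 (unchanged). New critical value: z_{0.1} = 1.282.
Revised power = Φ(δ − 1.282) = Φ(1.226) = 0.8899.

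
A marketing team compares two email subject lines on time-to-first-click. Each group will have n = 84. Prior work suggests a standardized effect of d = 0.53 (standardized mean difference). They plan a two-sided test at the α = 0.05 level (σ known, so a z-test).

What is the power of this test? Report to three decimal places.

Noncentrality parameter: δ = d·√(n/2) = 0.53 × √(84/2) = 3.4348
Critical value for a two-sided test at α = 0.05: z_{α/2} = 1.960.
Power = Φ(δ − 1.960) + Φ(−δ − 1.960) = Φ(1.475) + Φ(-5.395) = 0.9299 + 0.0000 = 0.9299.

Power ≈ 0.930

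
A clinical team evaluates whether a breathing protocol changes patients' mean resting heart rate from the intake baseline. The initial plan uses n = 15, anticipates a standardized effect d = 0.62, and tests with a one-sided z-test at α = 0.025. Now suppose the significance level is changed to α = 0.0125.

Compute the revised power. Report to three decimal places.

δ = d·√n = 0.62 × √15 = 2.4012 (unchanged). New critical value: z_{0.0125} = 2.241.
Revised power = P(Z > 2.241 − δ) = Φ(0.160) = 0.5635.

Power ≈ 0.563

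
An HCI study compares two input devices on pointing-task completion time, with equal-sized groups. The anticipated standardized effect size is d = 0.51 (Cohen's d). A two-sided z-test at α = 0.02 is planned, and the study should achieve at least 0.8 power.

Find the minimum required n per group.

Set Φ(δ − 2.326) = 0.8; then δ − 2.326 = Φ⁻¹(0.8) = 0.842, giving δ = 3.168.
(The Φ(−δ − z_{α/2}) term is vanishingly small for δ > 0 and is dropped in the standard sample-size formula.)
δ = d·√(n/2) ⇒ n = 2(δ/d)² = 2 × (3.168 / 0.51)² = 77.17.
Round up to the next whole unit.

n = 78 per group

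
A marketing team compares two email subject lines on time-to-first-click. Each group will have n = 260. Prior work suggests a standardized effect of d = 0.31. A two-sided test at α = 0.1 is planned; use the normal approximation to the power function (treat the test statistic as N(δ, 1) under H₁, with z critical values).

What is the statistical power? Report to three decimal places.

Power ≈ 0.971

Noncentrality parameter: δ = d·√(n/2) = 0.31 × √(260/2) = 3.5345
Critical value for a two-sided test at α = 0.1: z_{α/2} = 1.645.
Power = Φ(δ − 1.645) + Φ(−δ − 1.645) = Φ(1.890) + Φ(-5.179) = 0.9706 + 0.0000 = 0.9706.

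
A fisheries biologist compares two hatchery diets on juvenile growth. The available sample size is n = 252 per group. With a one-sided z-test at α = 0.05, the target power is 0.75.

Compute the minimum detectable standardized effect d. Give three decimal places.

Need Φ(δ − 1.645) = 0.75, so δ = 1.645 + 0.674 = 2.319.
δ = d·√(n/2) ⇒ d = δ/√(n/2) = 2.319/√(252/2) = 0.2066.

d ≈ 0.207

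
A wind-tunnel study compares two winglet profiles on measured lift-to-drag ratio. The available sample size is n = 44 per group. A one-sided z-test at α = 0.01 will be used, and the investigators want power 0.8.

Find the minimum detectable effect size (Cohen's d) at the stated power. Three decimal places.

d ≈ 0.675

Need Φ(δ − 2.326) = 0.8, so δ = 2.326 + 0.842 = 3.168.
δ = d·√(n/2) ⇒ d = δ/√(n/2) = 3.168/√(44/2) = 0.6754.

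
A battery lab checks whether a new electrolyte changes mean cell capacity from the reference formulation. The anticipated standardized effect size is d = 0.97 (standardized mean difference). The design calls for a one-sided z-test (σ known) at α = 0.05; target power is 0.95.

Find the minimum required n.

n = 12

Set Φ(δ − 1.645) = 0.95; then δ − 1.645 = Φ⁻¹(0.95) = 1.645, giving δ = 3.290.
δ = d·√n ⇒ n = (δ/d)² = (3.290 / 0.97)² = 11.50.
Round up to the next whole unit.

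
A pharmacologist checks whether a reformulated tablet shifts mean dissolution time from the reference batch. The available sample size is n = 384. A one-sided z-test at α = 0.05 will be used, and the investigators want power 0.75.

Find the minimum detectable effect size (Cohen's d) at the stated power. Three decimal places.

d ≈ 0.118

Need Φ(δ − 1.645) = 0.75, so δ = 1.645 + 0.674 = 2.319.
δ = d·√n ⇒ d = δ/√n = 2.319/√384 = 0.1184.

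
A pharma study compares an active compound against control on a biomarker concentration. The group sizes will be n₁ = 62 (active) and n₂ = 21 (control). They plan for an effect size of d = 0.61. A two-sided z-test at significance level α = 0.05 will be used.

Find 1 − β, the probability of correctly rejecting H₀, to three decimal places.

Noncentrality parameter: δ = d / √(1/n₁ + 1/n₂) = 0.61 / √(1/62 + 1/21) = 2.4160
Critical value for a two-sided test at α = 0.05: z_{α/2} = 1.960.
Power = Φ(δ − 1.960) + Φ(−δ − 1.960) = Φ(0.456) + Φ(-4.376) = 0.6758 + 0.0000 = 0.6758.

Power ≈ 0.676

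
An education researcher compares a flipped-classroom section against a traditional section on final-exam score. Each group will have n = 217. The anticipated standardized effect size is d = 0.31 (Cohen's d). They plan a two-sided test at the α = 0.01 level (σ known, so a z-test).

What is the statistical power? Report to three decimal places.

Noncentrality parameter: δ = d·√(n/2) = 0.31 × √(217/2) = 3.2291
Critical value for a two-sided test at α = 0.01: z_{α/2} = 2.576.
Power = Φ(δ − 2.576) + Φ(−δ − 2.576) = Φ(0.653) + Φ(-5.805) = 0.7432 + 0.0000 = 0.7432.

Power ≈ 0.743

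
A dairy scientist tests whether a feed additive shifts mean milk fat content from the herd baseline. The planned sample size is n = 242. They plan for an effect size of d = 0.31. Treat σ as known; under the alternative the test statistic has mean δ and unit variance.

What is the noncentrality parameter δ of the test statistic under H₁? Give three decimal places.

The noncentrality parameter scales effect size by the design's sample-size factor: δ = d·√n = 0.31 × √242 = 4.8225

δ ≈ 4.822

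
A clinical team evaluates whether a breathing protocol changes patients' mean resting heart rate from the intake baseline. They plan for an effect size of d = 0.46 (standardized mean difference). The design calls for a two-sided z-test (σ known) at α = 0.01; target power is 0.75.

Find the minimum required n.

Set Φ(δ − 2.576) = 0.75; then δ − 2.576 = Φ⁻¹(0.75) = 0.674, giving δ = 3.250.
(For δ > 0 the lower-tail rejection region contributes negligibly to power, so the one-term inversion is standard.)
δ = d·√n ⇒ n = (δ/d)² = (3.250 / 0.46)² = 49.93.
Rounding up, n = 50.

n = 50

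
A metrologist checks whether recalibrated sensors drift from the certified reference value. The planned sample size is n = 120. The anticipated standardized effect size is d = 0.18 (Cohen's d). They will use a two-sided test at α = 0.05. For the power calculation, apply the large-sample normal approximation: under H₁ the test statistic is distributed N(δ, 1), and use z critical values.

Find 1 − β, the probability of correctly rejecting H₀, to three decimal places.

Power ≈ 0.505

Noncentrality parameter: δ = d·√n = 0.18 × √120 = 1.9718
Two-sided α = 0.05 → critical value z_{0.025} = 1.960.
Power = Φ(δ − 1.960) + Φ(−δ − 1.960) = Φ(0.012) + Φ(-3.932) = 0.5047 + 0.0000 = 0.5048.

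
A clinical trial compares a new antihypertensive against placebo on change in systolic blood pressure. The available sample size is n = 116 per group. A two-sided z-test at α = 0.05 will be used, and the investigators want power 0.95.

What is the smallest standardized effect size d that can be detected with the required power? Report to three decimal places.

d ≈ 0.473

Required noncentrality: δ = z_{0.025} + z_{0.05} = 1.960 + 1.645 = 3.605.
(Lower-tail contribution to power is negligible for δ > 0.)
δ = d·√(n/2) ⇒ d = δ/√(n/2) = 3.605/√(116/2) = 0.4733.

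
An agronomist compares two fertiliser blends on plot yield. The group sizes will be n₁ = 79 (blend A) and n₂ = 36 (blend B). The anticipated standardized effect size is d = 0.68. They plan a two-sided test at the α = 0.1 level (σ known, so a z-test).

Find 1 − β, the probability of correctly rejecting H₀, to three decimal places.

Power ≈ 0.959

Noncentrality parameter: δ = d / √(1/n₁ + 1/n₂) = 0.68 / √(1/79 + 1/36) = 3.3816
Two-sided α = 0.1 → critical value z_{0.05} = 1.645.
Power = Φ(δ − 1.645) + Φ(−δ − 1.645) = Φ(1.737) + Φ(-5.026) = 0.9588 + 0.0000 = 0.9588.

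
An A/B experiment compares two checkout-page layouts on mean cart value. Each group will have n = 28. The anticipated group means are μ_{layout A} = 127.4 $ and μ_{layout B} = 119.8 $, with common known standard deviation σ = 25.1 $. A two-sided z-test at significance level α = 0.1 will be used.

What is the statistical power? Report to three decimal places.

Power ≈ 0.307

Standardized effect: d = |μ_{layout A} − μ_{layout B}| / σ = |127.4 − 119.8| / 25.1 = 0.3028
Noncentrality parameter: δ = d·√(n/2) = 0.3028 × √(28/2) = 1.1329
Two-sided α = 0.1 → critical value z_{0.05} = 1.645.
Power = Φ(δ − 1.645) + Φ(−δ − 1.645) = Φ(-0.512) + Φ(-2.778) = 0.3044 + 0.0027 = 0.3071.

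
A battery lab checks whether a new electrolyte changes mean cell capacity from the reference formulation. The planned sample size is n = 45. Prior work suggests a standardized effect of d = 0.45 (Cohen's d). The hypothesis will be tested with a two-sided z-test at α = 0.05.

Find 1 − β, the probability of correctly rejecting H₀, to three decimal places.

Noncentrality parameter: δ = d·√n = 0.45 × √45 = 3.0187
Critical value for a two-sided test at α = 0.05: z_{α/2} = 1.960.
Power = Φ(δ − 1.960) + Φ(−δ − 1.960) = Φ(1.059) + Φ(-4.979) = 0.8551 + 0.0000 = 0.8551.

Power ≈ 0.855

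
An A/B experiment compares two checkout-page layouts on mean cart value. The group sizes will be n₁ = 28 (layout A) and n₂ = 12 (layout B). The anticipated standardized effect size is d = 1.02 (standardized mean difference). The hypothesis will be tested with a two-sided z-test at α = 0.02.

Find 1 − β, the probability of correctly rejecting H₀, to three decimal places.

Power ≈ 0.736

Noncentrality parameter: δ = d / √(1/n₁ + 1/n₂) = 1.02 / √(1/28 + 1/12) = 2.9562
Two-sided α = 0.02 → critical value z_{0.01} = 2.326.
Power = Φ(δ − 2.326) + Φ(−δ − 2.326) = Φ(0.630) + Φ(-5.283) = 0.7356 + 0.0000 = 0.7356.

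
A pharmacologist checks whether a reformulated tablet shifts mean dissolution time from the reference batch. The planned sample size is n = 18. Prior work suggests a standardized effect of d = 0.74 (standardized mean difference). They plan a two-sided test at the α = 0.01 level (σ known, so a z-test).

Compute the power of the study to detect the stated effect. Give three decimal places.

Noncentrality parameter: δ = d·√n = 0.74 × √18 = 3.1396
Two-sided α = 0.01 → critical value z_{0.005} = 2.576.
Power = Φ(δ − 2.576) + Φ(−δ − 2.576) = Φ(0.564) + Φ(-5.715) = 0.7135 + 0.0000 = 0.7135.

Power ≈ 0.714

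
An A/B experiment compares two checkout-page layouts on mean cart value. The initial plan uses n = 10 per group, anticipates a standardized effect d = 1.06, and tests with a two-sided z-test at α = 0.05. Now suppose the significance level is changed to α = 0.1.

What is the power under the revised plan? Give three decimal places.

Power ≈ 0.766

δ = d·√(n/2) = 1.06 × √(10/2) = 2.3702 (unchanged). New critical value: z_{0.05} = 1.645.
Revised power = Φ(δ − 1.645) + Φ(−δ − 1.645) = Φ(0.725) + Φ(-4.015) = 0.7659 + 0.0000 = 0.7659.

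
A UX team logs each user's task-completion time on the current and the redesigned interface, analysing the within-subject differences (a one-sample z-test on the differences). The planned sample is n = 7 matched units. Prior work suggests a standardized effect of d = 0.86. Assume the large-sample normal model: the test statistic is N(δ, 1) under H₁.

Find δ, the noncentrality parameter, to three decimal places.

δ ≈ 2.275

δ = d·√n = 0.86 × √7 = 2.2753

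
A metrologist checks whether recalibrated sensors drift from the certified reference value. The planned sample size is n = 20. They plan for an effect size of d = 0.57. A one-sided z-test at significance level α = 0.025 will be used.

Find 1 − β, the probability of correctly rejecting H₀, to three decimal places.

Power ≈ 0.722

Noncentrality parameter: δ = d·√n = 0.57 × √20 = 2.5491
Critical value for a one-sided test at α = 0.025: z_α = 1.960.
Power = P(Z > 1.960 − δ) = Φ(0.589) = 0.7221.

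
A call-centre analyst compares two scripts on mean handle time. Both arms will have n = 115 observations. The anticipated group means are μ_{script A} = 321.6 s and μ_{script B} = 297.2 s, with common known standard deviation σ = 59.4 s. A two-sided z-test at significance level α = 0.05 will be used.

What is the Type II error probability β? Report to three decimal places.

β ≈ 0.124

Standardized effect: d = |μ_{script A} − μ_{script B}| / σ = |321.6 − 297.2| / 59.4 = 0.4108
Noncentrality parameter: δ = d·√(n/2) = 0.4108 × √(115/2) = 3.1149
Critical value for a two-sided test at α = 0.05: z_{α/2} = 1.960.
Power = Φ(δ − 1.960) + Φ(−δ − 1.960) = Φ(1.155) + Φ(-5.075) = 0.8759 + 0.0000 = 0.8759.
Type II error: β = 1 − power = 1 − 0.8759 = 0.1241.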